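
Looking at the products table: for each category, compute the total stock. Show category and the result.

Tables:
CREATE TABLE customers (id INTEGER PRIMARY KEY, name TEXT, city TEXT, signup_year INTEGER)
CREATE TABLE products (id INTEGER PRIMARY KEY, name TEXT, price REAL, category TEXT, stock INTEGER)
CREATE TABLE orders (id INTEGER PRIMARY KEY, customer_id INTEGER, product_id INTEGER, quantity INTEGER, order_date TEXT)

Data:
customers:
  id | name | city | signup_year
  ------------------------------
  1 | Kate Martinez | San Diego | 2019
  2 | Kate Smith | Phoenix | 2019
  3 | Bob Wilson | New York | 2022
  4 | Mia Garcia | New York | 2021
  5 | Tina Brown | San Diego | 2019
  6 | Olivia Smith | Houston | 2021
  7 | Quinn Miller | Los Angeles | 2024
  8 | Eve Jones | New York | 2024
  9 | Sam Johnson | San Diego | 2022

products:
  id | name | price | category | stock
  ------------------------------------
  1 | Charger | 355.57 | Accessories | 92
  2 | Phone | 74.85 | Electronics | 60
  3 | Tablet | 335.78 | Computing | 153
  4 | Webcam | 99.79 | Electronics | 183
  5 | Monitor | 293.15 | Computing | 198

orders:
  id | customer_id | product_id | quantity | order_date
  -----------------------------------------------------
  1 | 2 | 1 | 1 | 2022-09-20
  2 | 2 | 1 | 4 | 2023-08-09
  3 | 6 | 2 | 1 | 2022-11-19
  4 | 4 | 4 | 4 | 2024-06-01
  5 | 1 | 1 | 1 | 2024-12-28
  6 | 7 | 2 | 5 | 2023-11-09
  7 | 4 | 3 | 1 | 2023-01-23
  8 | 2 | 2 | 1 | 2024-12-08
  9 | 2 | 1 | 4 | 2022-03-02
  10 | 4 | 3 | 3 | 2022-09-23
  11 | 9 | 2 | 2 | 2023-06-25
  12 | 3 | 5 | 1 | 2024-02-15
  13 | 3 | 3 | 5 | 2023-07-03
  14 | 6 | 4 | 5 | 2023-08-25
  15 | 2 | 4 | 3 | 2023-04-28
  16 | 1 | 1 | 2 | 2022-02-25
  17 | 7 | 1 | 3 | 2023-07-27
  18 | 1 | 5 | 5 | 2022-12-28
SELECT category, SUM(stock) AS sum_stock FROM products GROUP BY category

Execution result:
category | sum_stock
Accessories | 92
Computing | 351
Electronics | 243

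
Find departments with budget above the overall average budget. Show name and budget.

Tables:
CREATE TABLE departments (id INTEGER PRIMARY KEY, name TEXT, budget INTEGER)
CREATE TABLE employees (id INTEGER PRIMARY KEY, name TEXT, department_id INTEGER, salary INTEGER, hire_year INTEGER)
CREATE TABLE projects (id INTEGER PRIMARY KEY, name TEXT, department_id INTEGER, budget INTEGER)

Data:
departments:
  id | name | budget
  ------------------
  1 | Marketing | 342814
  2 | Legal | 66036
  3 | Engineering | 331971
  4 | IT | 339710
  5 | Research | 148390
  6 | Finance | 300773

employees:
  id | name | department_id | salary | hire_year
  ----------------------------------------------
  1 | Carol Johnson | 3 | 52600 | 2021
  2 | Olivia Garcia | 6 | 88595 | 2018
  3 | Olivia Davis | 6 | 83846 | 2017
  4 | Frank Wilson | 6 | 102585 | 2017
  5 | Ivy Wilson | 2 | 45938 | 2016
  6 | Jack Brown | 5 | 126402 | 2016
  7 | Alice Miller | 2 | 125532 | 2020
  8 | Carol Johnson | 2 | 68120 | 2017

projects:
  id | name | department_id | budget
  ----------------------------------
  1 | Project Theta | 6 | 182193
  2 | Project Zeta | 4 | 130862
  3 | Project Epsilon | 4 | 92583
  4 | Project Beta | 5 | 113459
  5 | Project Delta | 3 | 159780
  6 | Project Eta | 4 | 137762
SELECT name, budget FROM departments WHERE budget > (SELECT AVG(budget) FROM departments)

Execution result:
name | budget
Marketing | 342814
Engineering | 331971
IT | 339710
Finance | 300773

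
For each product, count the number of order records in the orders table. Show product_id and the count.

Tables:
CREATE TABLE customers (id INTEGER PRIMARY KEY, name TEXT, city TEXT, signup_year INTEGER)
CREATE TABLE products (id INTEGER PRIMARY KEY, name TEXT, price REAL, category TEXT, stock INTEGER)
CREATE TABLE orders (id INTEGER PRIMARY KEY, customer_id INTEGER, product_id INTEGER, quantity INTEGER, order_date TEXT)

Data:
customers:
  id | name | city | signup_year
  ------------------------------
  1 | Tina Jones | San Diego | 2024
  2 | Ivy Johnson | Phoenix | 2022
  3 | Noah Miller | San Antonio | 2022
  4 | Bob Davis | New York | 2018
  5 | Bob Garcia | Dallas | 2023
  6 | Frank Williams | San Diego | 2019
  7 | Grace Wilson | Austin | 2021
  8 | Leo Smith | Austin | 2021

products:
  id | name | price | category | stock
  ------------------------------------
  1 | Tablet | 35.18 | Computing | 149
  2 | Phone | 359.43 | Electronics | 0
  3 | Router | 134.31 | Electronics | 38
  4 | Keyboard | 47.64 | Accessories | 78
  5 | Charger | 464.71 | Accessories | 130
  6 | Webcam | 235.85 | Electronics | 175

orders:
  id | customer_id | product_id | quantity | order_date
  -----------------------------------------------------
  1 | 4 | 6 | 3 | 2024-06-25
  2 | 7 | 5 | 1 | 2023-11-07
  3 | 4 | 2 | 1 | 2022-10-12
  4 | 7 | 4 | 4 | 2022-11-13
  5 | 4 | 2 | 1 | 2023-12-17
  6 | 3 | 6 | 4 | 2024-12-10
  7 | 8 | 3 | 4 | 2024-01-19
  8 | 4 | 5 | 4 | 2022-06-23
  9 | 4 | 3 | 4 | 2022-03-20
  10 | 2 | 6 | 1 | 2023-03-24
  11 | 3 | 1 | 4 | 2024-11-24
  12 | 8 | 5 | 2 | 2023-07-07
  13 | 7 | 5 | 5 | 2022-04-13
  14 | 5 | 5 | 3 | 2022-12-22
SELECT product_id, COUNT(*) AS order_count FROM orders GROUP BY product_id

Execution result:
product_id | order_count
1 | 1
2 | 2
3 | 2
4 | 1
5 | 5
6 | 3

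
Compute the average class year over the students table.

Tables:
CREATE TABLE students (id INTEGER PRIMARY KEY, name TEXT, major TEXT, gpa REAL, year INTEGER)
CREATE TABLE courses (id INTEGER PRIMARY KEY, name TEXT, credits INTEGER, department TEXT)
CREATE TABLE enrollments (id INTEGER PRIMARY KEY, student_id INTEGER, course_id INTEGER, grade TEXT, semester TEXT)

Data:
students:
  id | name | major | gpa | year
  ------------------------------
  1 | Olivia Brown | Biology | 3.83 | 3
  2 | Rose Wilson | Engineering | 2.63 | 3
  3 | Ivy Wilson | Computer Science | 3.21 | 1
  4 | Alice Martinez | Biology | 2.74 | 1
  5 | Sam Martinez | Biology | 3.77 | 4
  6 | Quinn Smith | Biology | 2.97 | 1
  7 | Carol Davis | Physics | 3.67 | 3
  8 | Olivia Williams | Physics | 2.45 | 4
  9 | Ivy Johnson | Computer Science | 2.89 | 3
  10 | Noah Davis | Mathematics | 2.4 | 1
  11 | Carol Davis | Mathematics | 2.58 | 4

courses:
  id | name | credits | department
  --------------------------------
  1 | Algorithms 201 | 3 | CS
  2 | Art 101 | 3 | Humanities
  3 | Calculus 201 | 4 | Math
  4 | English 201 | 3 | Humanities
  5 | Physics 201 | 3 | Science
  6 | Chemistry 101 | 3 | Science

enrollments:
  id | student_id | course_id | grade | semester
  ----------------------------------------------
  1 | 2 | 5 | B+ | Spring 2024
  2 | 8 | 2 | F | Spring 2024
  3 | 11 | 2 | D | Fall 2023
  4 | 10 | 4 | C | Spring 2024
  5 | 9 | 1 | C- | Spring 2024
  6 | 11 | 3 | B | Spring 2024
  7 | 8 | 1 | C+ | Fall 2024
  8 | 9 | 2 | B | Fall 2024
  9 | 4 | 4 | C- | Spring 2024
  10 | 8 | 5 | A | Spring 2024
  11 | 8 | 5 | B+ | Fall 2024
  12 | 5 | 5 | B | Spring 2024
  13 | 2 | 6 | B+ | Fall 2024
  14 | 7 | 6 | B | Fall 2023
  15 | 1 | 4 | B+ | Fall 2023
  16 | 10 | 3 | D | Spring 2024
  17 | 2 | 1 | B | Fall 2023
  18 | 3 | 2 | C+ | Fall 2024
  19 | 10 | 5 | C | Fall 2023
SELECT AVG(year) FROM students

Execution result:
2.55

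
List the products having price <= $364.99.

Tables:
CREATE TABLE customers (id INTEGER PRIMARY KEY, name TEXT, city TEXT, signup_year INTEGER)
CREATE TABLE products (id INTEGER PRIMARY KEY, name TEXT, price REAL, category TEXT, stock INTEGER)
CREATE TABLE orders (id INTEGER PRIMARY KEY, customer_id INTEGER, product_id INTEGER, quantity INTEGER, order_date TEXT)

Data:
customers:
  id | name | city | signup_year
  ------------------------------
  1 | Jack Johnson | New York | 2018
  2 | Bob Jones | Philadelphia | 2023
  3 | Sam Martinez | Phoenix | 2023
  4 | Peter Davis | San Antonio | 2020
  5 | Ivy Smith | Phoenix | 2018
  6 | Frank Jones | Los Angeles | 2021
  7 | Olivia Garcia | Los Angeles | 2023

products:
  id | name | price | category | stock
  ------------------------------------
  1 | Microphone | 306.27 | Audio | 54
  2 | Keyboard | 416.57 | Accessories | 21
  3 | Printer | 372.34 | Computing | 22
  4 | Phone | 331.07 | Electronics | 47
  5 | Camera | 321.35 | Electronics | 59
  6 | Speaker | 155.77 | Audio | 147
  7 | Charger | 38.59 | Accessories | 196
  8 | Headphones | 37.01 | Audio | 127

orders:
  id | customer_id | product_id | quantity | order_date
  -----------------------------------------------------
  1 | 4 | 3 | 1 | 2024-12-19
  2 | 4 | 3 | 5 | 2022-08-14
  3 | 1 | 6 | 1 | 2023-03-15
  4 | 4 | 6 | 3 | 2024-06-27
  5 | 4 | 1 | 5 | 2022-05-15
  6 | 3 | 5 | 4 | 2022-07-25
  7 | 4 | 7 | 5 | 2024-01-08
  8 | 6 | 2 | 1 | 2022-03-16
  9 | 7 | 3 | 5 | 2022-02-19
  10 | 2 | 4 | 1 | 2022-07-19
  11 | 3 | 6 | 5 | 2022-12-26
SELECT name, price FROM products WHERE price <= 364.99

Execution result:
name | price
Microphone | 306.27
Phone | 331.07
Camera | 321.35
Speaker | 155.77
Charger | 38.59
Headphones | 37.01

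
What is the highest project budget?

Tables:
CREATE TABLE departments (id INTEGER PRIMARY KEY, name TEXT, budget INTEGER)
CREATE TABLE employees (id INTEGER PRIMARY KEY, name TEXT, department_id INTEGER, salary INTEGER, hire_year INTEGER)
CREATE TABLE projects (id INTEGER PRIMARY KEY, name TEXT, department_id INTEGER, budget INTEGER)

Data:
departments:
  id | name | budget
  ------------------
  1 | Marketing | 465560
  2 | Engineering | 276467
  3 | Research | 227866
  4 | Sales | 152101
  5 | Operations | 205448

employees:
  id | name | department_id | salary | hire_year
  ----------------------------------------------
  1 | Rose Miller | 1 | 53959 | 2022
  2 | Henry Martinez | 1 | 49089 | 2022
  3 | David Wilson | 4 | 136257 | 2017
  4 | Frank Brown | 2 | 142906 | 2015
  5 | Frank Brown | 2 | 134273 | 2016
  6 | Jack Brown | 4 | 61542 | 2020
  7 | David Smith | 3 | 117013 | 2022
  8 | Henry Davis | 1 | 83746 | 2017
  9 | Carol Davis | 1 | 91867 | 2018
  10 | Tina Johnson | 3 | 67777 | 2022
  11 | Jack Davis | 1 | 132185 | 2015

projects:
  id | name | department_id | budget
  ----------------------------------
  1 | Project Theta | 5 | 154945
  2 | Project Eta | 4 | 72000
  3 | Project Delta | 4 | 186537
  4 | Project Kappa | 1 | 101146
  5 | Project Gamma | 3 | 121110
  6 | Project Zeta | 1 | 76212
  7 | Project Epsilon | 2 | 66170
SELECT MAX(budget) FROM projects

Execution result:
186537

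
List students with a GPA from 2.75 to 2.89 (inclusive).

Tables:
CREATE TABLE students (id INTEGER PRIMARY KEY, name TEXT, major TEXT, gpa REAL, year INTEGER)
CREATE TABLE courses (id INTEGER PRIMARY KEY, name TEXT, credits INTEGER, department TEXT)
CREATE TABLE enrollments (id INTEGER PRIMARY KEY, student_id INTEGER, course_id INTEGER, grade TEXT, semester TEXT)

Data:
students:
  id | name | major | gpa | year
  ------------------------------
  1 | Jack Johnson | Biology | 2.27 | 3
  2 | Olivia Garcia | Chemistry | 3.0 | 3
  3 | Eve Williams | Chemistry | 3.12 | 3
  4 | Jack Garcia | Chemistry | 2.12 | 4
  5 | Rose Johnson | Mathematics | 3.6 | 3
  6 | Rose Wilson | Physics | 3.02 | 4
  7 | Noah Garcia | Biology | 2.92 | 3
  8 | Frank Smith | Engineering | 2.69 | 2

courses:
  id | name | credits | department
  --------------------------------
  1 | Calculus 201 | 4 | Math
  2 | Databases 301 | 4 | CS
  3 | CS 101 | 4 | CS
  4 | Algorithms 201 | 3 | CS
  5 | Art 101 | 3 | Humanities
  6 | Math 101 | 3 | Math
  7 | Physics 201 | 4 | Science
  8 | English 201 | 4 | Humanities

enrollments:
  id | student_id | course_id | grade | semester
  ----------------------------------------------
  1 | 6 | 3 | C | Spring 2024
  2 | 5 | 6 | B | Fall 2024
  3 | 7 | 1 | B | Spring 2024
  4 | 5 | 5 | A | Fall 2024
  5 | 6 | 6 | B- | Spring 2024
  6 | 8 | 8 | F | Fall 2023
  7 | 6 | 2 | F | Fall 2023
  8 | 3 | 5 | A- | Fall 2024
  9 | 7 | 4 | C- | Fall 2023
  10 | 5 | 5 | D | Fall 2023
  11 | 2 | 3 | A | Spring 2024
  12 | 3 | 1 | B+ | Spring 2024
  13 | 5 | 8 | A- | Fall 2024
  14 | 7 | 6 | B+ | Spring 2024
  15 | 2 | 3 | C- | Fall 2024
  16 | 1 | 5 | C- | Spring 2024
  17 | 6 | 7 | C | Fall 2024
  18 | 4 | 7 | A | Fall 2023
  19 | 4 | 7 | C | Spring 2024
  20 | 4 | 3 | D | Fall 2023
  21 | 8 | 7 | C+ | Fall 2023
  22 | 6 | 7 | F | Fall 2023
SELECT name, gpa FROM students WHERE gpa BETWEEN 2.75 AND 2.89

Execution result:
(no rows)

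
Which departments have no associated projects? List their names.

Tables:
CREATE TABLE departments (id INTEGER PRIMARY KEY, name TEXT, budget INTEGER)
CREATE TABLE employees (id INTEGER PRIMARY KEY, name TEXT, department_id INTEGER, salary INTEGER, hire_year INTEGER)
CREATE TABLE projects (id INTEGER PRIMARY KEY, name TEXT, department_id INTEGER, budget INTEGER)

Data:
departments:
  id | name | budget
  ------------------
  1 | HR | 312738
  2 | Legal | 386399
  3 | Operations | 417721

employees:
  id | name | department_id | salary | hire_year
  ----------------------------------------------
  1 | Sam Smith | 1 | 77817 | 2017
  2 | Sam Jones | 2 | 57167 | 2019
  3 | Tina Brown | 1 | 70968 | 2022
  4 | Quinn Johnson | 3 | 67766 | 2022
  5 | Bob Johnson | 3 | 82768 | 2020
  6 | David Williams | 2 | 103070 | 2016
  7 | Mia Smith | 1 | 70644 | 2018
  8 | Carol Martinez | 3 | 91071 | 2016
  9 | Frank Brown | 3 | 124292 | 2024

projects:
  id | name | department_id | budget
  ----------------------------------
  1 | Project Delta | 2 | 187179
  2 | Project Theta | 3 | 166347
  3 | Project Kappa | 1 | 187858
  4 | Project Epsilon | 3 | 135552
SELECT p.name FROM departments p LEFT JOIN projects c ON c.department_id = p.id WHERE c.id IS NULL

Execution result:
(no rows)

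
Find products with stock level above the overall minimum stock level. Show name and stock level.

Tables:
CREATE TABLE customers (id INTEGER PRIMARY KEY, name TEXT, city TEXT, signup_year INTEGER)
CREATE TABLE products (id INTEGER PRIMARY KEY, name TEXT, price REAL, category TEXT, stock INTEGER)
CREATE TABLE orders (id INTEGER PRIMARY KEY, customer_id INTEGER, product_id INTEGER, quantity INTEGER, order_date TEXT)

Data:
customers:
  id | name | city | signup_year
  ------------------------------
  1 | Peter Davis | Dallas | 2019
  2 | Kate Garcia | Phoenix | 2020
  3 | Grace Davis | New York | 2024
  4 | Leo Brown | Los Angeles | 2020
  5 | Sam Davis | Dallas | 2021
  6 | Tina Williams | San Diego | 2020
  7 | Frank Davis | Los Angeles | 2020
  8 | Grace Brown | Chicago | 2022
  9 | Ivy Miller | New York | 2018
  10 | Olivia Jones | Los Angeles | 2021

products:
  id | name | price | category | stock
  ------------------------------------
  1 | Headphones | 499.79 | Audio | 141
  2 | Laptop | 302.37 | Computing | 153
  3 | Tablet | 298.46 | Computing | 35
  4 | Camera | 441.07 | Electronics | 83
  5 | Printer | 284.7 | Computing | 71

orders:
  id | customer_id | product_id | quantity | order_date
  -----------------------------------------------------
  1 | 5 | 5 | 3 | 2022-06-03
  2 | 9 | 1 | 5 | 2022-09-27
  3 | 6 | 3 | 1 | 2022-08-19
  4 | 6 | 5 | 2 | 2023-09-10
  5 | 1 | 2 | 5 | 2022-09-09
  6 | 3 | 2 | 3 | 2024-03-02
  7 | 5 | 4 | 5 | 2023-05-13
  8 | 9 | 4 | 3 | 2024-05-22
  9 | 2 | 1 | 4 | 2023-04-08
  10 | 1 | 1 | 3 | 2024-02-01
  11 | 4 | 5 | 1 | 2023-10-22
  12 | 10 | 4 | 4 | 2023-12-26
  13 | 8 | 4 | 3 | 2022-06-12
SELECT name, stock FROM products WHERE stock > (SELECT MIN(stock) FROM products)

Execution result:
name | stock
Headphones | 141
Laptop | 153
Camera | 83
Printer | 71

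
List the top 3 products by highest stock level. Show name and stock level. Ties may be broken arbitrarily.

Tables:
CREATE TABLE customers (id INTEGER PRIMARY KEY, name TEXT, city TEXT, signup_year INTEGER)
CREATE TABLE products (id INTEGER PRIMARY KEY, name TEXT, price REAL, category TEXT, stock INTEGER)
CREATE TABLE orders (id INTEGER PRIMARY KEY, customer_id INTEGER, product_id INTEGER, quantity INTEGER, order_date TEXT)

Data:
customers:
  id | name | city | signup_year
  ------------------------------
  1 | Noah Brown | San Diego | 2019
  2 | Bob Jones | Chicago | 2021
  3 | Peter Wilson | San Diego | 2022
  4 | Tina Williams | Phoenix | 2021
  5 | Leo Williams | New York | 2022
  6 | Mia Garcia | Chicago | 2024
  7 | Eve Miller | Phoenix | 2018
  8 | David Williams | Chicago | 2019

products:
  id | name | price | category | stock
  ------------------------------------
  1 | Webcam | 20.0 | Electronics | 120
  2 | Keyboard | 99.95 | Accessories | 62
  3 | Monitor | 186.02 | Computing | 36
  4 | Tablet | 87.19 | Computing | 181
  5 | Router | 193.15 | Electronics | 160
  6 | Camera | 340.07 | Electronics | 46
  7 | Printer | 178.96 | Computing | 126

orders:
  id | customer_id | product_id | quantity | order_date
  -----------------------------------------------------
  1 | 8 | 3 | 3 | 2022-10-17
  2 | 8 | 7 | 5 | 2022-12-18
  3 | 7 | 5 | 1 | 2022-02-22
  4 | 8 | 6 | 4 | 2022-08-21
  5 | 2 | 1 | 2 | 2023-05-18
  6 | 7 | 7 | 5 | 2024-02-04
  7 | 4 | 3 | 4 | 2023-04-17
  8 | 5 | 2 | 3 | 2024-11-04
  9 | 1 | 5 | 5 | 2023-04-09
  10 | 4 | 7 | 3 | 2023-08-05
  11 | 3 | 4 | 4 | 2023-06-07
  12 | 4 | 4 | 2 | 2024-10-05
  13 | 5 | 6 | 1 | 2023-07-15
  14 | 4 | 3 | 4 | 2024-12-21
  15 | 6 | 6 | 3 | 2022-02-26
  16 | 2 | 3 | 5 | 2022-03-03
SELECT name, stock FROM products ORDER BY stock DESC LIMIT 3

Execution result:
name | stock
Tablet | 181
Router | 160
Printer | 126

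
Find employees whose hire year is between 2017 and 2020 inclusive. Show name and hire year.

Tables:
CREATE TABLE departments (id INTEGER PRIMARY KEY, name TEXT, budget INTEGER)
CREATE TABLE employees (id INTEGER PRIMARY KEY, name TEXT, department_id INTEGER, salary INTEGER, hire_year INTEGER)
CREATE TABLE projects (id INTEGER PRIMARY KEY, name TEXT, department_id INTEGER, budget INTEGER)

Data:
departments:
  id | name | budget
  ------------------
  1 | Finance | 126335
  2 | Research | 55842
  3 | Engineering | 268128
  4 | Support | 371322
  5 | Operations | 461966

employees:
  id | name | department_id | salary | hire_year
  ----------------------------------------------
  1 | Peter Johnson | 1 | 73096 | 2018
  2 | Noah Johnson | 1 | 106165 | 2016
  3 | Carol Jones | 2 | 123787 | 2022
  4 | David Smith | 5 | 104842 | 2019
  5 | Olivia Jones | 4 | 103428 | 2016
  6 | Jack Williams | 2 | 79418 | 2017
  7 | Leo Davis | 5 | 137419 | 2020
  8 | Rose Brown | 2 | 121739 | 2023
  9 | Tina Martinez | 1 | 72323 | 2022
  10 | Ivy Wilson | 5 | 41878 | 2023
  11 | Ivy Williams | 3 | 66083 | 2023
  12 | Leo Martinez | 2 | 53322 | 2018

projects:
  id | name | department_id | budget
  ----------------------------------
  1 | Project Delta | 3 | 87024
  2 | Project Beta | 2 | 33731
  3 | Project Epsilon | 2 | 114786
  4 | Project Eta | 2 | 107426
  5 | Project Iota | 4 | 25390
SELECT name, hire_year FROM employees WHERE hire_year BETWEEN 2017 AND 2020

Execution result:
name | hire_year
Peter Johnson | 2018
David Smith | 2019
Jack Williams | 2017
Leo Davis | 2020
Leo Martinez | 2018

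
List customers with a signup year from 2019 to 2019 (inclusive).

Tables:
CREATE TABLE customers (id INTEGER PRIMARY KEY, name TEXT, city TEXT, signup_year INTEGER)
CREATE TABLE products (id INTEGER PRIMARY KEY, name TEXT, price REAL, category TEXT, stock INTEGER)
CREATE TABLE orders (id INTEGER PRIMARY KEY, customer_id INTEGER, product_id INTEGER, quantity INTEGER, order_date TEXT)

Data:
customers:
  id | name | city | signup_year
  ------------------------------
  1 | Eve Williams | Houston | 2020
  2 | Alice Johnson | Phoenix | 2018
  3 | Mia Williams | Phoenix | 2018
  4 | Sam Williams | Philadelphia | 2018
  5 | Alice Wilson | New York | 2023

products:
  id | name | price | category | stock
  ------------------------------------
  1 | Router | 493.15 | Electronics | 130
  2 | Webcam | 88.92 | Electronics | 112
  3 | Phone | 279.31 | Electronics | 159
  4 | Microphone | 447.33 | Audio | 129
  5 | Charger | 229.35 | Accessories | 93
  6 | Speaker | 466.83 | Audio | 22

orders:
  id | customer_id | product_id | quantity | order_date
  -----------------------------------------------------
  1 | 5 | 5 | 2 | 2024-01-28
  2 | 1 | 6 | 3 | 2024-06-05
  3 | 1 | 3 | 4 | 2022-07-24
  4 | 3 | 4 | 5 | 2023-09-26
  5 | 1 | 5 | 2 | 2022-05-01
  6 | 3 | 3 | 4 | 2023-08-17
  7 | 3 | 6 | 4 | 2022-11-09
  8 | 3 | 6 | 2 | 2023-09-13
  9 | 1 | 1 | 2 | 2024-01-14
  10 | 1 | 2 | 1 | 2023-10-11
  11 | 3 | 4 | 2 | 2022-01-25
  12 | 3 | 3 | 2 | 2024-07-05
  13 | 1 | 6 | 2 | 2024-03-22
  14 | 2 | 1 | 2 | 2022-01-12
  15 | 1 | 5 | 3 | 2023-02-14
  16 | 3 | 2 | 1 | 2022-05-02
SELECT name, signup_year FROM customers WHERE signup_year BETWEEN 2019 AND 2019

Execution result:
(no rows)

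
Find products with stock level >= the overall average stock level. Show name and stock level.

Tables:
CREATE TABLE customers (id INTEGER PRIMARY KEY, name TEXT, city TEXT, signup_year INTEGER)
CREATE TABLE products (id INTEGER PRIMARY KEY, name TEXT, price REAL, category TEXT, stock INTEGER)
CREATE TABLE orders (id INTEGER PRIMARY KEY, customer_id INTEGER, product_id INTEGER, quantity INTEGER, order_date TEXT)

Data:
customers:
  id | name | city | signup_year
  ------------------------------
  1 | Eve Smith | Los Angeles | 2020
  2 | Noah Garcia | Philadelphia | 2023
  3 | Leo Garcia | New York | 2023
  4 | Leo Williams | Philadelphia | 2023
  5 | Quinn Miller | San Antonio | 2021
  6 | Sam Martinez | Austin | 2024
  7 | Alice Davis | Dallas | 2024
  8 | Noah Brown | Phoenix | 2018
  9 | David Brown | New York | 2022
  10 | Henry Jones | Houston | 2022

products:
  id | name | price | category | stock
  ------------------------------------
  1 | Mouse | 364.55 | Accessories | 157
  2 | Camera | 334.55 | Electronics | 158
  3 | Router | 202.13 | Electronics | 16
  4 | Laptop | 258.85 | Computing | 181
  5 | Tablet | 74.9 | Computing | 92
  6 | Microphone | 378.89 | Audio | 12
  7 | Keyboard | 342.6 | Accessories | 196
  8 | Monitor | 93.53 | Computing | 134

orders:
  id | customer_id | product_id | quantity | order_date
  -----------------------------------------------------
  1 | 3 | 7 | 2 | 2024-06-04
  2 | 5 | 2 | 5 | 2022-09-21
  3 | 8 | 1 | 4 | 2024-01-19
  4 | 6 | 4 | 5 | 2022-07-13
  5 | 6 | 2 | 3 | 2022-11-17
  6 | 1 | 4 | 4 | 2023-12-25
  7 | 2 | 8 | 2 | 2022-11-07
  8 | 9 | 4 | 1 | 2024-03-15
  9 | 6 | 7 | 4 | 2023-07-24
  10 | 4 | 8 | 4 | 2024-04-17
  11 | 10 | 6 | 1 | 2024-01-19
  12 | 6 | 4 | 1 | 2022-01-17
SELECT name, stock FROM products WHERE stock >= (SELECT AVG(stock) FROM products)

Execution result:
name | stock
Mouse | 157
Camera | 158
Laptop | 181
Keyboard | 196
Monitor | 134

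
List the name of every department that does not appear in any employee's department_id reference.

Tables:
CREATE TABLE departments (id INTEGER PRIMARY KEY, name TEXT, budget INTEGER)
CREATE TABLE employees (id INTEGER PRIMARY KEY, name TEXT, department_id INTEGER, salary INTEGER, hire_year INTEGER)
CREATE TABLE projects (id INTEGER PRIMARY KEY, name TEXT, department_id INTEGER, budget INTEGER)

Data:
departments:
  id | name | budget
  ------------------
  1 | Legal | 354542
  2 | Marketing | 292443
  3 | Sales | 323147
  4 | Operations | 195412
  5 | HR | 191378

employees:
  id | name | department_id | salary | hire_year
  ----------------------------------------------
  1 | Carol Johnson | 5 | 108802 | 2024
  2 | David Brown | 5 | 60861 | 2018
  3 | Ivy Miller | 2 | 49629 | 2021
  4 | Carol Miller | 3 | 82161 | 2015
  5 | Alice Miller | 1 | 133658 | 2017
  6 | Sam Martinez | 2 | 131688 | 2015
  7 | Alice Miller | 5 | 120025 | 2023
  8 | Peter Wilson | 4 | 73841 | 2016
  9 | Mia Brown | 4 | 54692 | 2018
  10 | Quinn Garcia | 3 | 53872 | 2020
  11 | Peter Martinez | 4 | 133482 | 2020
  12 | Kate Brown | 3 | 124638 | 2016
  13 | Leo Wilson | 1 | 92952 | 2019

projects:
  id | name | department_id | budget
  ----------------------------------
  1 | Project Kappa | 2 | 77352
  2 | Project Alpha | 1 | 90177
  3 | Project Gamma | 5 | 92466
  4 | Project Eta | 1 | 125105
SELECT p.name FROM departments p LEFT JOIN employees c ON c.department_id = p.id WHERE c.id IS NULL

Execution result:
(no rows)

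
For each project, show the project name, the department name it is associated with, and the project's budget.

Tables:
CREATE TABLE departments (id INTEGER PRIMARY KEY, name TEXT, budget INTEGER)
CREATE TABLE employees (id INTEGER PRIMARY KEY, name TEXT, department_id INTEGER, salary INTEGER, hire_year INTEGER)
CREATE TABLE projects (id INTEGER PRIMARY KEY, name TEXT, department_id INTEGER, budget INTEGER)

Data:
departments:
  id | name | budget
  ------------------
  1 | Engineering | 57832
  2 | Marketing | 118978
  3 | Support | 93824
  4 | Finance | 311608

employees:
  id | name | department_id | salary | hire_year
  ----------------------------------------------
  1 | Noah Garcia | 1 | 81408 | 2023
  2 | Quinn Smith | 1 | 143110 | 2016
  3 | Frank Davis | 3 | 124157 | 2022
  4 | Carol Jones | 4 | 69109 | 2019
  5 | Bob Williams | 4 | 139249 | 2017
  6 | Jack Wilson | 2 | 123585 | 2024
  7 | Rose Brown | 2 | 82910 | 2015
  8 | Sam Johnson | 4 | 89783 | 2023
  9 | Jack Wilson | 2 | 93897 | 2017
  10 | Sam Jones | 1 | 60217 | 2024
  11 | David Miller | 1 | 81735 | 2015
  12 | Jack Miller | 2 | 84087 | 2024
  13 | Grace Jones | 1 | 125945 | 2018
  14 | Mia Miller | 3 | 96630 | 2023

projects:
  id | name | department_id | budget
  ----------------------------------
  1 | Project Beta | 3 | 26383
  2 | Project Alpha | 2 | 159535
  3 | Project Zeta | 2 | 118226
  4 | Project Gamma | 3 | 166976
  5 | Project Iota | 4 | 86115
SELECT c.name, p.name AS department, c.budget FROM projects c JOIN departments p ON c.department_id = p.id

Execution result:
name | department | budget
Project Beta | Support | 26383
Project Alpha | Marketing | 159535
Project Zeta | Marketing | 118226
Project Gamma | Support | 166976
Project Iota | Finance | 86115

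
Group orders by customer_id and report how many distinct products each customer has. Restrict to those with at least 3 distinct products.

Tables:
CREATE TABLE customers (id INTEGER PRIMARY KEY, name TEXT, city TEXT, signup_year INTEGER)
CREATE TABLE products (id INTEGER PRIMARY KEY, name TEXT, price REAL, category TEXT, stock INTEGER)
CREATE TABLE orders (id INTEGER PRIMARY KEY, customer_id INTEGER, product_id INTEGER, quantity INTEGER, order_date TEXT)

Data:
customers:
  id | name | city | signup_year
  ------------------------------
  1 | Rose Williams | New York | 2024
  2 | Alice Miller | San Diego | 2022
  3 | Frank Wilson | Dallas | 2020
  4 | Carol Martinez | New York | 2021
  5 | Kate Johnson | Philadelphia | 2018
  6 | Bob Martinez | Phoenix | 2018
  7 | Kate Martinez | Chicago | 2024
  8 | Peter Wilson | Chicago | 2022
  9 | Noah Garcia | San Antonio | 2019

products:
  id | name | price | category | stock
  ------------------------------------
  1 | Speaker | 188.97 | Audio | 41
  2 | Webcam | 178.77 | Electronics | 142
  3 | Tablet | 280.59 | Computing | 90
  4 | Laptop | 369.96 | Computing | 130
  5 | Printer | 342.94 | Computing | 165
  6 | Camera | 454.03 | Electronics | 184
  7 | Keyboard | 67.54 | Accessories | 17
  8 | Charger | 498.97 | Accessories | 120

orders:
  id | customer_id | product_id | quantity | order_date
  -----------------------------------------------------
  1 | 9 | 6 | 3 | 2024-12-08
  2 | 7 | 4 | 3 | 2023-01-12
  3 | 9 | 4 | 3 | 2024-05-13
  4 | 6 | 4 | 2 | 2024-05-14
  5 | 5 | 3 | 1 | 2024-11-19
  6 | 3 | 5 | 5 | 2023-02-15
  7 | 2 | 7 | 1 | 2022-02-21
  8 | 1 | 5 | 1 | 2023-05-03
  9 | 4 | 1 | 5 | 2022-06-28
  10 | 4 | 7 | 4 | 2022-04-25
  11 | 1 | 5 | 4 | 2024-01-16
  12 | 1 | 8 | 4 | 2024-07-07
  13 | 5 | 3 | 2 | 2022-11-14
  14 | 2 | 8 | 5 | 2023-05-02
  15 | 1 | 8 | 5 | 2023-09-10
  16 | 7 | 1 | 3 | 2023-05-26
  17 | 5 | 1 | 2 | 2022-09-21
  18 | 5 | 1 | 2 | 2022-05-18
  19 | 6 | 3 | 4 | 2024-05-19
SELECT customer_id, COUNT(DISTINCT product_id) AS distinct_product_count FROM orders GROUP BY customer_id HAVING COUNT(DISTINCT product_id) >= 3

Execution result:
(no rows)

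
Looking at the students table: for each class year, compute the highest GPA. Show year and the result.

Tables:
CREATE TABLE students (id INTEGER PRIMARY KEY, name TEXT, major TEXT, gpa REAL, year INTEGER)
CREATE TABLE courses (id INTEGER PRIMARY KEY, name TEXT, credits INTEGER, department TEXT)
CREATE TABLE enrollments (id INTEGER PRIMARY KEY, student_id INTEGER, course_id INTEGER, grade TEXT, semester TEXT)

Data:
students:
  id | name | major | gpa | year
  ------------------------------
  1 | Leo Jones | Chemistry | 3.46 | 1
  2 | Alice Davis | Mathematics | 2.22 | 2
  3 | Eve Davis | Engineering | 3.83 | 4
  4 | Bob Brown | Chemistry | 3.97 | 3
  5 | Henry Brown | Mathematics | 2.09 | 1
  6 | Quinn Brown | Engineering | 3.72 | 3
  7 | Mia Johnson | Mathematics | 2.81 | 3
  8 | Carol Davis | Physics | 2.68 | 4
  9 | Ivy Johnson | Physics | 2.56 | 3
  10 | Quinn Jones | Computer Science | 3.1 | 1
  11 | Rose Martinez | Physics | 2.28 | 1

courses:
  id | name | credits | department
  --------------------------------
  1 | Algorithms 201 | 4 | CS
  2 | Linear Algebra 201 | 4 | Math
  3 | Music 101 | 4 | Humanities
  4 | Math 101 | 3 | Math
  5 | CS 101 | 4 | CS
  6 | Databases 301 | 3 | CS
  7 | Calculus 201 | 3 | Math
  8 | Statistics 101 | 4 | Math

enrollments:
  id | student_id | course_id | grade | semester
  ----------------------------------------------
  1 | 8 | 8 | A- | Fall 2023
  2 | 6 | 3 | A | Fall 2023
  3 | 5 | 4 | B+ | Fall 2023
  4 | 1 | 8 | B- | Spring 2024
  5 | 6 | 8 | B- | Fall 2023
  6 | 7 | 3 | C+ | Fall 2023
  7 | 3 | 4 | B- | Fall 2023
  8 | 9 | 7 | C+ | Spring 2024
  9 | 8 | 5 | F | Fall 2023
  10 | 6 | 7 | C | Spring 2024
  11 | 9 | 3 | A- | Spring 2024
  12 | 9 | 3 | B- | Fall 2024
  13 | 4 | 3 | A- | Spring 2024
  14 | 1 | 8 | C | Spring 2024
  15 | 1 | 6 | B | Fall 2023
SELECT year, MAX(gpa) AS max_gpa FROM students GROUP BY year

Execution result:
year | max_gpa
1 | 3.46
2 | 2.22
3 | 3.97
4 | 3.83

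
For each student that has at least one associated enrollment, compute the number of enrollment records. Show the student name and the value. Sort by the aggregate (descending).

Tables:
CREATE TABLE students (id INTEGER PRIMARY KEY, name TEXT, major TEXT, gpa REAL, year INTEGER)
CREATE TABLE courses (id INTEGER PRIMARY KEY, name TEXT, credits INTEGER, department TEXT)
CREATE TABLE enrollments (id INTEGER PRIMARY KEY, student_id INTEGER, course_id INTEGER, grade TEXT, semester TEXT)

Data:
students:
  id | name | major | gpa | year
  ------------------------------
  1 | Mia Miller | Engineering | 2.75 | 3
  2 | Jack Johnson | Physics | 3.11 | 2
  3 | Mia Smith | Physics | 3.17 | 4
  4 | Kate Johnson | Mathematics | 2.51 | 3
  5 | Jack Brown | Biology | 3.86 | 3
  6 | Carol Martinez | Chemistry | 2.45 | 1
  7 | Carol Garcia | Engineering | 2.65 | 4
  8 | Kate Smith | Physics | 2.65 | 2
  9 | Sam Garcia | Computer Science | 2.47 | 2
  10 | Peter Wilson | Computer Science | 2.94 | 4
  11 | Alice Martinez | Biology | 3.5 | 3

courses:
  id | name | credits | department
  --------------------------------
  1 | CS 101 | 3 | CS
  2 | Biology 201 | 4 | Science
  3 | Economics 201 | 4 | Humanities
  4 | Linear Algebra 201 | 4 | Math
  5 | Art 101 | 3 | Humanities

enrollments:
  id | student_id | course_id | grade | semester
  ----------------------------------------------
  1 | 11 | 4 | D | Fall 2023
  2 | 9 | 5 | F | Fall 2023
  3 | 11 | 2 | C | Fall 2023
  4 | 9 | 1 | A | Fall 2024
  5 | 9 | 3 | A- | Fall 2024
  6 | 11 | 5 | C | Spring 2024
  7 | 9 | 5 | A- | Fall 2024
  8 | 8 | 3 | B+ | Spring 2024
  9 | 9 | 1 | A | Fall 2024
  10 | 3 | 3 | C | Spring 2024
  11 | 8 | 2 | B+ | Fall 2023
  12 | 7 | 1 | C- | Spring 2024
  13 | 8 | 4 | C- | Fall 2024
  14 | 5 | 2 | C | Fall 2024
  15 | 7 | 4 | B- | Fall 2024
SELECT p.name, COUNT(*) AS n FROM enrollments c JOIN students p ON c.student_id = p.id GROUP BY p.id, p.name ORDER BY n DESC

Execution result:
name | n
Sam Garcia | 5
Kate Smith | 3
Alice Martinez | 3
Carol Garcia | 2
Mia Smith | 1
Jack Brown | 1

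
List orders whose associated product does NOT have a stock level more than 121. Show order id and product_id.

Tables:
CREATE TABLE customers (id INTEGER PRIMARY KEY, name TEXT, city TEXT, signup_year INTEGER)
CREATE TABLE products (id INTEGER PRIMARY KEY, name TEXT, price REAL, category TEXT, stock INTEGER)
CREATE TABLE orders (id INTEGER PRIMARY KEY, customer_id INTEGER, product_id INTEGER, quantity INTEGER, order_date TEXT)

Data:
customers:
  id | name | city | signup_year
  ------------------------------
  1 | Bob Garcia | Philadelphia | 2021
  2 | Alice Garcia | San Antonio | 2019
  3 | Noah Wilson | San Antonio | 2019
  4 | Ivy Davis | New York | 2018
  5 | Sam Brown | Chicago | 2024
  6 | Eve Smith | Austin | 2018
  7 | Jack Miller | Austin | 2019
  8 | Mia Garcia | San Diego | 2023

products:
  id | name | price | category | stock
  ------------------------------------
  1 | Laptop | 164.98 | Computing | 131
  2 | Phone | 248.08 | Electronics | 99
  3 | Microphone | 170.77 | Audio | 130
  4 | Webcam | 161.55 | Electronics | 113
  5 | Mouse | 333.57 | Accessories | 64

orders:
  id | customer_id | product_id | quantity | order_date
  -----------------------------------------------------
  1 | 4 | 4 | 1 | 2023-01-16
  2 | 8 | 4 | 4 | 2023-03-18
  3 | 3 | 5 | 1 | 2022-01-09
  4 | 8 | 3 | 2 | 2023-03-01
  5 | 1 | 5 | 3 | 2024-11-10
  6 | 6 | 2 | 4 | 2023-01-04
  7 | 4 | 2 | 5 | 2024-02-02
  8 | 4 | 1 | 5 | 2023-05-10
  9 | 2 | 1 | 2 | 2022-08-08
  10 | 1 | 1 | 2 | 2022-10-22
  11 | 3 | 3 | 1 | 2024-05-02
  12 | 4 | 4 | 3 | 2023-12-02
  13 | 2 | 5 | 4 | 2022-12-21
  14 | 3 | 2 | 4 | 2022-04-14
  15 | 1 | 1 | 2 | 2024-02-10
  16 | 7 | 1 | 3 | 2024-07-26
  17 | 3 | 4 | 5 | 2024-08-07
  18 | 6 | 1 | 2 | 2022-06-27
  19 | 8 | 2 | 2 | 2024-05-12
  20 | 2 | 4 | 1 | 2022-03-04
SELECT id, product_id FROM orders WHERE product_id NOT IN (SELECT id FROM products WHERE stock > 121)

Execution result:
id | product_id
1 | 4
2 | 4
3 | 5
5 | 5
6 | 2
7 | 2
12 | 4
13 | 5
14 | 2
17 | 4
19 | 2
20 | 4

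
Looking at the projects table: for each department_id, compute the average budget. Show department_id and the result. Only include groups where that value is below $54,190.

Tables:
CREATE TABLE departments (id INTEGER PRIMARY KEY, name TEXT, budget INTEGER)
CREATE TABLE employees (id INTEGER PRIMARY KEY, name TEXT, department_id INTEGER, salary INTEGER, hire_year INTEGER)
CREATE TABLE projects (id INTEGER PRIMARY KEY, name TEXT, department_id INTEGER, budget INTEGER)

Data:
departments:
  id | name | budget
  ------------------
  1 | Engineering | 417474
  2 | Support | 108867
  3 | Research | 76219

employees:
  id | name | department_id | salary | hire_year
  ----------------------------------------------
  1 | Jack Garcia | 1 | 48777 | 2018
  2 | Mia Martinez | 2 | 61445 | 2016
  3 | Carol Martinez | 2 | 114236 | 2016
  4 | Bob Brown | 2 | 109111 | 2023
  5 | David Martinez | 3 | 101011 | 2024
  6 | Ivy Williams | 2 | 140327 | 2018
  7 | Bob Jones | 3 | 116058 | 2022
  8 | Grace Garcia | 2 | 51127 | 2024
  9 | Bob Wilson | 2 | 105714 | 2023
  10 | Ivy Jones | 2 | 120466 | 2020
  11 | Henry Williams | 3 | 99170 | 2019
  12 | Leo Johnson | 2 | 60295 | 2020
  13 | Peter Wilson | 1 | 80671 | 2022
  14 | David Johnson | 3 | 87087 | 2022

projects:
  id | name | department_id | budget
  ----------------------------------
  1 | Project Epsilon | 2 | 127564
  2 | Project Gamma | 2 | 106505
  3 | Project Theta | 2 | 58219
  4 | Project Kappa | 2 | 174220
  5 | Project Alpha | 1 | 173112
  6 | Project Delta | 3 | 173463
SELECT department_id, AVG(budget) AS avg_budget FROM projects GROUP BY department_id HAVING AVG(budget) < 54190

Execution result:
(no rows)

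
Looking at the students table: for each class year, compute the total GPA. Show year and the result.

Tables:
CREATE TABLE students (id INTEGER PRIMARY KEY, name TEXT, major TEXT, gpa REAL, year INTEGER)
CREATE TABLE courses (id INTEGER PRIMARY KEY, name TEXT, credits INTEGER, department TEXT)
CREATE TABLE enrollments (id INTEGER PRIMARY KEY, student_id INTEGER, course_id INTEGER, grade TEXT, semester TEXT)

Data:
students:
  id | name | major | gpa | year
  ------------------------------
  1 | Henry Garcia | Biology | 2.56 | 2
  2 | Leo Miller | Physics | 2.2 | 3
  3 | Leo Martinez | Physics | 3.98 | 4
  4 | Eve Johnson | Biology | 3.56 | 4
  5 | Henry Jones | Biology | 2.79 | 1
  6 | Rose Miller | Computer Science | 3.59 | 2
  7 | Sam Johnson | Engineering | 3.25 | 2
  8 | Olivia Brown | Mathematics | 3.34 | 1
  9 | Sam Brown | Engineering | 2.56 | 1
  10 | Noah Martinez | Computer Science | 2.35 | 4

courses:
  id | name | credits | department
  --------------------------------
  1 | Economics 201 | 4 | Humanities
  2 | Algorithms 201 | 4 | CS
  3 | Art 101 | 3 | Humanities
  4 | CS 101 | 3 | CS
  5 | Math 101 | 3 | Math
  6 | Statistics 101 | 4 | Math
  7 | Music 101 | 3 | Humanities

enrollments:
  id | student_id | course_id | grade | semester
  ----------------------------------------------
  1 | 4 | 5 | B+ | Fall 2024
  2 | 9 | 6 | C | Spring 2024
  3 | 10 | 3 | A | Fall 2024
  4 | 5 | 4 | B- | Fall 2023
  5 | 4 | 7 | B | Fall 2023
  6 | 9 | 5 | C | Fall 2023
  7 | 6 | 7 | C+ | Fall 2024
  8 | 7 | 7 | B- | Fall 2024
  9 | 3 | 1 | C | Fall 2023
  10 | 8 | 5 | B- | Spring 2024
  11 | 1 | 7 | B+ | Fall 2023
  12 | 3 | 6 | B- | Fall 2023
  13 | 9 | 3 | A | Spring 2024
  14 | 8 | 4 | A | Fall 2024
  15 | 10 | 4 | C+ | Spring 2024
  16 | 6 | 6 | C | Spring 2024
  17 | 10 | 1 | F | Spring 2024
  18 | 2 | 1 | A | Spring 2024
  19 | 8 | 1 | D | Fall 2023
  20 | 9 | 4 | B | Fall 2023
SELECT year, SUM(gpa) AS sum_gpa FROM students GROUP BY year

Execution result:
year | sum_gpa
1 | 8.69
2 | 9.40
3 | 2.20
4 | 9.89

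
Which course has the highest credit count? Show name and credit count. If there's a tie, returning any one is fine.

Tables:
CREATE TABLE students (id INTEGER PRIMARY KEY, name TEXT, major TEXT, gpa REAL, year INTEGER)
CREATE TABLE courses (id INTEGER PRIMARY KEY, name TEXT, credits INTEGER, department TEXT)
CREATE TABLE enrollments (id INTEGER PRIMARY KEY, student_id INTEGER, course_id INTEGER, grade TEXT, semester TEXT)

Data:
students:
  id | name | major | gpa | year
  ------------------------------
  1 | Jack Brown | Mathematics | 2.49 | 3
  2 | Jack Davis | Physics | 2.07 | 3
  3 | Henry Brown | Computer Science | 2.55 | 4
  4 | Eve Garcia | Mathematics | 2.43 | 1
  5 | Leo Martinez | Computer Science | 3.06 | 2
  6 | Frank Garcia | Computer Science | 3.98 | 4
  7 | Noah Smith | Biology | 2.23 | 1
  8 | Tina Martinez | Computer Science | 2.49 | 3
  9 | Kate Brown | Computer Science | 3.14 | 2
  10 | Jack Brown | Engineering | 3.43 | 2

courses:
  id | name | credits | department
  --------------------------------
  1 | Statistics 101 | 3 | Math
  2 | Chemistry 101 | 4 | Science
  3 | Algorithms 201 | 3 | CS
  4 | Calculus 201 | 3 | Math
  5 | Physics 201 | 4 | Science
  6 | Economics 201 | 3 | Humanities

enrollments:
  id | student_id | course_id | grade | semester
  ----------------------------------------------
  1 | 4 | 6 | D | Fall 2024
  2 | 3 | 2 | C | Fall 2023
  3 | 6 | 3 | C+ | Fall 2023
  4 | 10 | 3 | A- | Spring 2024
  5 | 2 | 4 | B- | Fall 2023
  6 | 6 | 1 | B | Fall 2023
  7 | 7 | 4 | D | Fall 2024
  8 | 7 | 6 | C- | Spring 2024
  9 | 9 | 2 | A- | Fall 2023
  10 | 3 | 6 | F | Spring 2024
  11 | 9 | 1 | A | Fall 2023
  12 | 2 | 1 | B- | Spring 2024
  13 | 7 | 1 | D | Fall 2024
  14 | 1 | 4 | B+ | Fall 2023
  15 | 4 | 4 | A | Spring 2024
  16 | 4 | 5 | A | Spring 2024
SELECT name, credits FROM courses ORDER BY credits DESC LIMIT 1

Execution result:
name | credits
Chemistry 101 | 4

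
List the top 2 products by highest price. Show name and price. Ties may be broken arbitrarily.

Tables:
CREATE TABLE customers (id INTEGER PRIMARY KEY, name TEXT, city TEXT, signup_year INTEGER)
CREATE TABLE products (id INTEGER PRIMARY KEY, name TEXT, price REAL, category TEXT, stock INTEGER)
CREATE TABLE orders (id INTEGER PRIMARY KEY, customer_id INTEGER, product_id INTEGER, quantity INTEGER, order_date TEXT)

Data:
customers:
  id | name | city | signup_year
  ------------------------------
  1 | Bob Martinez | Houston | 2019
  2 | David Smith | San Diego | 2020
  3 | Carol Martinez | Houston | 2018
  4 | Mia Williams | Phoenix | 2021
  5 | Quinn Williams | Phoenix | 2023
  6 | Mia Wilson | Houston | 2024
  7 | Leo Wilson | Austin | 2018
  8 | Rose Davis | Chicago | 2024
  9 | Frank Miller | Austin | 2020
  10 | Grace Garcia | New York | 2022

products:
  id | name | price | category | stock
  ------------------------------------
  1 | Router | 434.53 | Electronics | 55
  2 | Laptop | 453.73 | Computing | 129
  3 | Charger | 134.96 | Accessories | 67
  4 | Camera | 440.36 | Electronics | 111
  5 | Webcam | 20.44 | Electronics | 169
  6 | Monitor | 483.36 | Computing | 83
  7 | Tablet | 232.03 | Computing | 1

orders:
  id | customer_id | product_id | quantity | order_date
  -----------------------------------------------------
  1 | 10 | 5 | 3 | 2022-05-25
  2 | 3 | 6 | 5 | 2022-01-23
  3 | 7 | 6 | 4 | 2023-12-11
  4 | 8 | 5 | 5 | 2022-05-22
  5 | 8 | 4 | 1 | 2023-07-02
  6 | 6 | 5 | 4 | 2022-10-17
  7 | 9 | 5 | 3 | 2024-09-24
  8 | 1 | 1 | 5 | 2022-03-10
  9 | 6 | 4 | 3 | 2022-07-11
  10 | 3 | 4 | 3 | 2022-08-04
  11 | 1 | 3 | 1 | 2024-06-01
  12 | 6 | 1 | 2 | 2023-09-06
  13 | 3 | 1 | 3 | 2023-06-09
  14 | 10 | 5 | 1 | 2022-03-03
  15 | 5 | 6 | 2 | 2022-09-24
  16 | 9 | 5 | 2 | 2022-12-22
SELECT name, price FROM products ORDER BY price DESC LIMIT 2

Execution result:
name | price
Monitor | 483.36
Laptop | 453.73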